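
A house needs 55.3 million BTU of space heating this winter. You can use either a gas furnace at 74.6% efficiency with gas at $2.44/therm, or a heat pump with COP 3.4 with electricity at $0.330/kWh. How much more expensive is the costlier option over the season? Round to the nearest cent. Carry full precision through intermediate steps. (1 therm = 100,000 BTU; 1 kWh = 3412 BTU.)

Heat load = 55.3 × 10⁶ BTU = 55,300,000 BTU
Gas: input = 55,300,000 / 0.746 = 74,128,686 BTU = 741.3 therm → 741.3 × $2.44 = $1,808.74
Heat pump: 55,300,000 BTU / 3412 = 16,210 kWh heat; / 3.4 = 4,767 kWh in → × $0.330 = $1,573.08
Difference = |$1,808.74 − $1,573.08| = $235.66

$235.66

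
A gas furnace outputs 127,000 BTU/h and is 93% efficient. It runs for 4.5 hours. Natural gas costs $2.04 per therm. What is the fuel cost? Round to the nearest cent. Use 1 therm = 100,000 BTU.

$12.54

Heat delivered = 127,000 BTU/h × 4.5 h = 571,500 BTU
Gas input = 571,500 / 0.93 = 614,516 BTU
= 614,516 / 100,000 = 6.145 therm
Cost = 6.145 × $2.04/therm = $12.54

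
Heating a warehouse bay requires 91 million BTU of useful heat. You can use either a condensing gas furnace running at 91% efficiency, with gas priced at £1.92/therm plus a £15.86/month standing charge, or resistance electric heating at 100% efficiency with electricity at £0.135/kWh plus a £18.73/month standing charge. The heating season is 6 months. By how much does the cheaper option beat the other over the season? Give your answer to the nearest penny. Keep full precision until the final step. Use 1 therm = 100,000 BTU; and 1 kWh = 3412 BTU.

£1697.75

Heat load = 91 × 10⁶ BTU = 91,000,000 BTU
Gas: input = 91,000,000 / 0.91 = 100,000,000 BTU = 1,000 therm → 1,000 × £1.92 = £1,920.00; + 6 × £15.86 standing = £2,015.16
Electric: 91,000,000 BTU / 3412 = 26,670 kWh → × £0.135 = £3,600.53; + 6 × £18.73 standing = £3,712.91
Difference = |£2,015.16 − £3,712.91| = £1,697.75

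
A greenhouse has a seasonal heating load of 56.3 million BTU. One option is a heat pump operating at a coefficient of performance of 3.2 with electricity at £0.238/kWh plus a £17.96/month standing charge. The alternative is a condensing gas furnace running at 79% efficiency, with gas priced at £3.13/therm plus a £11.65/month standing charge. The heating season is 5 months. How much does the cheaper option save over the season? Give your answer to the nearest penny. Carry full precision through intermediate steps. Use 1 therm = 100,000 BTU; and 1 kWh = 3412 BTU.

Heat load = 56.3 × 10⁶ BTU = 56,300,000 BTU
Gas: input = 56,300,000 / 0.79 = 71,265,823 BTU = 712.7 therm → 712.7 × £3.13 = £2,230.62; + 5 × £11.65 standing = £2,288.87
Heat pump: 56,300,000 BTU / 3412 = 16,500 kWh heat; / 3.2 = 5,156 kWh in → × £0.238 = £1,227.23; + 5 × £17.96 standing = £1,317.03
Difference = |£2,288.87 − £1,317.03| = £971.84

£971.84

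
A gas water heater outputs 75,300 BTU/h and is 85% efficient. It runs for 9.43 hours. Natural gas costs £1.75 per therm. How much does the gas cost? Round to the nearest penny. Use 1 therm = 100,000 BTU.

Heat delivered = 75,300 BTU/h × 9.43 h = 710,079 BTU
Gas input = 710,079 / 0.85 = 835,387 BTU
= 835,387 / 100,000 = 8.354 therm
Cost = 8.354 × £1.75/therm = £14.62

£14.62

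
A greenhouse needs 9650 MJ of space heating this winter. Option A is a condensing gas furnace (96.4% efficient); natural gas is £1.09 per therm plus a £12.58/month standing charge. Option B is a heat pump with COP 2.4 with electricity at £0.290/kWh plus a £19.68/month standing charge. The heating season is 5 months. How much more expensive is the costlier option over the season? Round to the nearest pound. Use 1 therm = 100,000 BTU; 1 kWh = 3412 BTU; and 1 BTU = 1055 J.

£256

Heat load = 9650 MJ = 9,650,000,000 J / 1055 = 9,146,919 BTU
Gas: input = 9,146,919 / 0.964 = 9,488,506 BTU = 94.89 therm → 94.89 × £1.09 = £103.42; + 5 × £12.58 standing = £166.32
Heat pump: 9,146,919 BTU / 3412 = 2,681 kWh heat; / 2.4 = 1,117 kWh in → × £0.290 = £323.93; + 5 × £19.68 standing = £422.33
Difference = |£166.32 − £422.33| = £256.01 ≈ £256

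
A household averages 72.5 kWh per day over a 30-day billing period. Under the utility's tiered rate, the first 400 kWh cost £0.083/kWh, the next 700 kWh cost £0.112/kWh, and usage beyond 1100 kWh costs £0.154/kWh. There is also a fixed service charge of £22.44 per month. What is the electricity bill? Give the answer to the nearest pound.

£300

Usage = 72.5 kWh/day × 30 days = 2175 kWh
First 400 kWh × £0.083 = £33.20
Next 700 kWh × £0.112 = £78.40
Remaining 1075 kWh × £0.154 = £165.55
Energy charge = £277.15; + service £22.44 = £299.59 ≈ £300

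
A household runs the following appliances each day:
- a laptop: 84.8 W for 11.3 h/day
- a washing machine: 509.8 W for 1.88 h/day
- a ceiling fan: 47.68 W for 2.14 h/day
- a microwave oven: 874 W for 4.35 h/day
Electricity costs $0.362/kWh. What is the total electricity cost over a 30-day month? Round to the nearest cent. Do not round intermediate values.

laptop: 84.8 W × 11.3 h × 30 d = 28,747 Wh = 28.75 kWh
washing machine: 509.8 W × 1.88 h × 30 d = 28,753 Wh = 28.75 kWh
ceiling fan: 47.68 W × 2.14 h × 30 d = 3,061 Wh = 3.061 kWh
microwave oven: 874 W × 4.35 h × 30 d = 114,057 Wh = 114.1 kWh
Total energy = 28.75 + 28.75 + 3.061 + 114.1 = 174.6 kWh
Cost = 174.6 kWh × $0.362 = $63.21

$63.21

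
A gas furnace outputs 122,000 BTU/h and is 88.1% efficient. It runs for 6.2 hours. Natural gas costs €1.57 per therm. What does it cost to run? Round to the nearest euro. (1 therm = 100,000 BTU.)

Heat delivered = 122,000 BTU/h × 6.2 h = 756,400 BTU
Gas input = 756,400 / 0.881 = 858,570 BTU
= 858,570 / 100,000 = 8.586 therm
Cost = 8.586 × €1.57/therm = €13.48 ≈ €13

€13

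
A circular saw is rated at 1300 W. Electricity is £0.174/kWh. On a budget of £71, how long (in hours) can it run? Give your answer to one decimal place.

313.9 h

Energy budget = £71 / £0.174 per kWh = 408 kWh = 408,046 Wh
Runtime = 408,046 Wh / 1300 W = 313.9 h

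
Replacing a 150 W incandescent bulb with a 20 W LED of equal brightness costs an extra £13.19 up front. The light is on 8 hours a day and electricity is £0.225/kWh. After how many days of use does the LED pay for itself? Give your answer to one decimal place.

Power saved = 150 − 20 = 130 W
Daily energy saved = 130 W × 8 h = 1040 Wh = 1.04 kWh
Daily savings = 1.04 × £0.225 = £0.2340
Payback = £13.19 / £0.2340 per day = 56.37 days

56.4 days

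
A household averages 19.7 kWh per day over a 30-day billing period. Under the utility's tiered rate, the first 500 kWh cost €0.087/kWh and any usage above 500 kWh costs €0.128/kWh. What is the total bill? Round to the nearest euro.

€55

Usage = 19.7 kWh/day × 30 days = 591 kWh
First 500 kWh × €0.087 = €43.50
Remaining 91 kWh × €0.128 = €11.65
Total = €55.15 ≈ €55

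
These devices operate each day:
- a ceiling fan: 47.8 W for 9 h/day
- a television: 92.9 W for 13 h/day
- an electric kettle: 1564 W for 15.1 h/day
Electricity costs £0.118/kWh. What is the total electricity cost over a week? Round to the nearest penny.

ceiling fan: 47.8 W × 9 h × 7 d = 3,011 Wh = 3.011 kWh
television: 92.9 W × 13 h × 7 d = 8,454 Wh = 8.454 kWh
electric kettle: 1564 W × 15.1 h × 7 d = 165,315 Wh = 165.3 kWh
Total energy = 3.011 + 8.454 + 165.3 = 176.8 kWh
Cost = 176.8 kWh × £0.118 = £20.86

£20.86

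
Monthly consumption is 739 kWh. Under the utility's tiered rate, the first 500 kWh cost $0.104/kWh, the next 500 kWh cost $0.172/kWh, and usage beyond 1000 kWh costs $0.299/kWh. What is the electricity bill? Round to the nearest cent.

First 500 kWh × $0.104 = $52.00
Next 239 kWh × $0.172 = $41.11
Remaining tier: 0 kWh (not reached)
Total = $93.11

$93.11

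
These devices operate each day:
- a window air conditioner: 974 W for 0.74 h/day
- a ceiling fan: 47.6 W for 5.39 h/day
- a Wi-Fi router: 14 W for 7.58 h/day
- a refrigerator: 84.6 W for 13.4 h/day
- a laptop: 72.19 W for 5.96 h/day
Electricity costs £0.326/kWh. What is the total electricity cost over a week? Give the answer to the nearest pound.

£6

window air conditioner: 974 W × 0.74 h × 7 d = 5,045 Wh = 5.045 kWh
ceiling fan: 47.6 W × 5.39 h × 7 d = 1,796 Wh = 1.796 kWh
Wi-Fi router: 14 W × 7.58 h × 7 d = 743 Wh = 0.7428 kWh
refrigerator: 84.6 W × 13.4 h × 7 d = 7,935 Wh = 7.935 kWh
laptop: 72.19 W × 5.96 h × 7 d = 3,012 Wh = 3.012 kWh
Total energy = 5.045 + 1.796 + 0.7428 + 7.935 + 3.012 = 18.53 kWh
Cost = 18.53 kWh × £0.326 = £6.04 ≈ £6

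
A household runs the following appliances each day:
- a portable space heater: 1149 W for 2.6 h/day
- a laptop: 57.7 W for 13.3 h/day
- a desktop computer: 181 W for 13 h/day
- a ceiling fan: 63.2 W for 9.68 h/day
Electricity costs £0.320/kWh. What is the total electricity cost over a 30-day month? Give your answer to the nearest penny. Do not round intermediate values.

portable space heater: 1149 W × 2.6 h × 30 d = 89,622 Wh = 89.62 kWh
laptop: 57.7 W × 13.3 h × 30 d = 23,022 Wh = 23.02 kWh
desktop computer: 181 W × 13 h × 30 d = 70,590 Wh = 70.59 kWh
ceiling fan: 63.2 W × 9.68 h × 30 d = 18,353 Wh = 18.35 kWh
Total energy = 89.62 + 23.02 + 70.59 + 18.35 = 201.6 kWh
Cost = 201.6 kWh × £0.320 = £64.51

£64.51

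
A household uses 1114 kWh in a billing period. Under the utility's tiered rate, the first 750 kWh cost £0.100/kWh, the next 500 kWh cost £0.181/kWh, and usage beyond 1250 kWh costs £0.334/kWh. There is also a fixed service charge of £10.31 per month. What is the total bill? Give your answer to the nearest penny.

First 750 kWh × £0.100 = £75.00
Next 364 kWh × £0.181 = £65.88
Remaining tier: 0 kWh (not reached)
Energy charge = £140.88; + service £10.31 = £151.19

£151.19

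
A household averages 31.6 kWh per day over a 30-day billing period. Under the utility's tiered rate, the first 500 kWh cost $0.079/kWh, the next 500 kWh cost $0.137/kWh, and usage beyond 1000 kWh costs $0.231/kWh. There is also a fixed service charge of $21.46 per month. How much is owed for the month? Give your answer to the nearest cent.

Usage = 31.6 kWh/day × 30 days = 948 kWh
First 500 kWh × $0.079 = $39.50
Next 448 kWh × $0.137 = $61.38
Remaining tier: 0 kWh (not reached)
Energy charge = $100.88; + service $21.46 = $122.34

$122.34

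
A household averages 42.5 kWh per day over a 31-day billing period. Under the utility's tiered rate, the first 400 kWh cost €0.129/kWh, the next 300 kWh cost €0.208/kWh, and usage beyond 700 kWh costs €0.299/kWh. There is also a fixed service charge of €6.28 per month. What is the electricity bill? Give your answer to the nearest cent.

€304.91

Usage = 42.5 kWh/day × 31 days = 1317.5 kWh
First 400 kWh × €0.129 = €51.60
Next 300 kWh × €0.208 = €62.40
Remaining 617.5 kWh × €0.299 = €184.63
Energy charge = €298.63; + service €6.28 = €304.91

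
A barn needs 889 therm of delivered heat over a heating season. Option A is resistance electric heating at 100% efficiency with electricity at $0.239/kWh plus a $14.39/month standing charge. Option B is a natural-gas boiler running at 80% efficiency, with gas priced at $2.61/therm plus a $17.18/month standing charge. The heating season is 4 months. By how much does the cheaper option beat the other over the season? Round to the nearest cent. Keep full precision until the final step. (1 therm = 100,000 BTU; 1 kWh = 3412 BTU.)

$3315.65

Heat load = 889 therm × 100,000 = 88,900,000 BTU
Gas: input = 88,900,000 / 0.80 = 111,125,000 BTU = 1,111 therm → 1,111 × $2.61 = $2,900.36; + 4 × $17.18 standing = $2,969.08
Electric: 88,900,000 BTU / 3412 = 26,060 kWh → × $0.239 = $6,227.17; + 4 × $14.39 standing = $6,284.73
Difference = |$2,969.08 − $6,284.73| = $3,315.65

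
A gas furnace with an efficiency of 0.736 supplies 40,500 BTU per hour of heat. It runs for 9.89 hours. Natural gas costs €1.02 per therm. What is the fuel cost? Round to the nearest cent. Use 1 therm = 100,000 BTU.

€5.55

Heat delivered = 40,500 BTU/h × 9.89 h = 400,545 BTU
Gas input = 400,545 / 0.736 = 544,219 BTU
= 544,219 / 100,000 = 5.442 therm
Cost = 5.442 × €1.02/therm = €5.55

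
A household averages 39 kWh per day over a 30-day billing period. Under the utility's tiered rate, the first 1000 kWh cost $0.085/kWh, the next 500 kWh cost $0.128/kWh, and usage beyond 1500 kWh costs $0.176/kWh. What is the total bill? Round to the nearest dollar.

Usage = 39 kWh/day × 30 days = 1170 kWh
First 1000 kWh × $0.085 = $85.00
Next 170 kWh × $0.128 = $21.76
Remaining tier: 0 kWh (not reached)
Total = $106.76 ≈ $107

$107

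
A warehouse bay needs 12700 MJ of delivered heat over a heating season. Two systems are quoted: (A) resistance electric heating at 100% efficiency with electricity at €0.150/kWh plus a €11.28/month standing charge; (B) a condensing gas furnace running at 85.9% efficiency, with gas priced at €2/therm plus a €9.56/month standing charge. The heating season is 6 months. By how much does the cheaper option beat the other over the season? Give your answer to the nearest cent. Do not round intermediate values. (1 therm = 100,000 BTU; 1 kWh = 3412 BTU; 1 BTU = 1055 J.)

Heat load = 12700 MJ = 12,700,000,000 J / 1055 = 12,037,915 BTU
Gas: input = 12,037,915 / 0.859 = 14,013,870 BTU = 140.1 therm → 140.1 × €2 = €280.28; + 6 × €9.56 standing = €337.64
Electric: 12,037,915 BTU / 3412 = 3,528 kWh → × €0.150 = €529.22; + 6 × €11.28 standing = €596.90
Difference = |€337.64 − €596.90| = €259.26

€259.26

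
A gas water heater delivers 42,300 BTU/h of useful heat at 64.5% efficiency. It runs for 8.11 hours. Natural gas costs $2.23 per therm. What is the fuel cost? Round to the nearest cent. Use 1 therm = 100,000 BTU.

Heat delivered = 42,300 BTU/h × 8.11 h = 343,053 BTU
Gas input = 343,053 / 0.645 = 531,865 BTU
= 531,865 / 100,000 = 5.319 therm
Cost = 5.319 × $2.23/therm = $11.86

$11.86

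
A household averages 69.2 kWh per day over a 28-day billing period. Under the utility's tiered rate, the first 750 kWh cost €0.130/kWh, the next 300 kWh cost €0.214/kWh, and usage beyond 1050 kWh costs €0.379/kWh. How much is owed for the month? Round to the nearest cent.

€498.10

Usage = 69.2 kWh/day × 28 days = 1937.6 kWh
First 750 kWh × €0.130 = €97.50
Next 300 kWh × €0.214 = €64.20
Remaining 887.6 kWh × €0.379 = €336.40
Total = €498.10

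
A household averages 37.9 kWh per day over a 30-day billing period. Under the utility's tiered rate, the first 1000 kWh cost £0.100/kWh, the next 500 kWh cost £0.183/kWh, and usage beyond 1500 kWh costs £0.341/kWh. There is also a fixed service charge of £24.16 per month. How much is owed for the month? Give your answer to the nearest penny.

£149.23

Usage = 37.9 kWh/day × 30 days = 1137 kWh
First 1000 kWh × £0.100 = £100.00
Next 137 kWh × £0.183 = £25.07
Remaining tier: 0 kWh (not reached)
Energy charge = £125.07; + service £24.16 = £149.23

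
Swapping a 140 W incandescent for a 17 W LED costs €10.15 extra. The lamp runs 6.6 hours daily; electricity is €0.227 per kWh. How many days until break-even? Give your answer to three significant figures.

55.1 days

Power saved = 140 − 17 = 123 W
Daily energy saved = 123 W × 6.6 h = 811.8 Wh = 0.8118 kWh
Daily savings = 0.8118 × €0.227 = €0.1843
Payback = €10.15 / €0.1843 per day = 55.08 days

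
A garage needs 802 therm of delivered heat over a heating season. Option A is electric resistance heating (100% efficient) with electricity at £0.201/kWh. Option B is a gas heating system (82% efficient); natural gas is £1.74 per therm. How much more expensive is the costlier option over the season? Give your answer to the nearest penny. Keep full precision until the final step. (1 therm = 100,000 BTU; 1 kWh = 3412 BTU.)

Heat load = 802 therm × 100,000 = 80,200,000 BTU
Gas: input = 80,200,000 / 0.820 = 97,804,878 BTU = 978 therm → 978 × £1.74 = £1,701.80
Electric: 80,200,000 BTU / 3412 = 23,510 kWh → × £0.201 = £4,724.56
Difference = |£1,701.80 − £4,724.56| = £3,022.76

£3022.76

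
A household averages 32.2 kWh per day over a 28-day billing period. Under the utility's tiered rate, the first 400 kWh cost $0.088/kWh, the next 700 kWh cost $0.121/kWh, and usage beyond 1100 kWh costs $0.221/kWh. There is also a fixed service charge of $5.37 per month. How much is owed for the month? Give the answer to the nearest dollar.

Usage = 32.2 kWh/day × 28 days = 901.6 kWh
First 400 kWh × $0.088 = $35.20
Next 501.6 kWh × $0.121 = $60.69
Remaining tier: 0 kWh (not reached)
Energy charge = $95.89; + service $5.37 = $101.26 ≈ $101

$101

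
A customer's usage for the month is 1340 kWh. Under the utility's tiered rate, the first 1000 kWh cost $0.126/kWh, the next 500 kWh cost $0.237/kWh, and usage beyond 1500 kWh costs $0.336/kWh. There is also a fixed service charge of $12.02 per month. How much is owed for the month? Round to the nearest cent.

First 1000 kWh × $0.126 = $126.00
Next 340 kWh × $0.237 = $80.58
Remaining tier: 0 kWh (not reached)
Energy charge = $206.58; + service $12.02 = $218.60

$218.60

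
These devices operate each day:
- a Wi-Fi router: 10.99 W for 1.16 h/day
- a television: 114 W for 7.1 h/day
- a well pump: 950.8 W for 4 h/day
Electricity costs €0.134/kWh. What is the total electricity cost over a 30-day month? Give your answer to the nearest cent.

Wi-Fi router: 10.99 W × 1.16 h × 30 d = 382 Wh = 0.3825 kWh
television: 114 W × 7.1 h × 30 d = 24,282 Wh = 24.28 kWh
well pump: 950.8 W × 4 h × 30 d = 114,096 Wh = 114.1 kWh
Total energy = 0.3825 + 24.28 + 114.1 = 138.8 kWh
Cost = 138.8 kWh × €0.134 = €18.59

€18.59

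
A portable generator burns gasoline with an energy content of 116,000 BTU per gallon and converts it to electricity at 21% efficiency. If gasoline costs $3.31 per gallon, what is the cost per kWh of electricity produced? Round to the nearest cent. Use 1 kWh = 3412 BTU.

$0.46

Electrical output per gallon = 116,000 BTU × 0.21 / 3412 BTU/kWh = 7.14 kWh
Cost per kWh = $3.31 / 7.14 kWh = $0.464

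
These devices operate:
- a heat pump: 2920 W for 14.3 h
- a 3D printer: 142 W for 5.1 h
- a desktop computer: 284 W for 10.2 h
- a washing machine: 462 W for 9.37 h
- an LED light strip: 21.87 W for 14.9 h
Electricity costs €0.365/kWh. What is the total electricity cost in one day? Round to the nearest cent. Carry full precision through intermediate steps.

€18.26

heat pump: 2920 W × 14.3 h = 41,756 Wh = 41.76 kWh
3D printer: 142 W × 5.1 h = 724 Wh = 0.7242 kWh
desktop computer: 284 W × 10.2 h = 2,897 Wh = 2.897 kWh
washing machine: 462 W × 9.37 h = 4,329 Wh = 4.329 kWh
LED light strip: 21.87 W × 14.9 h = 326 Wh = 0.3259 kWh
Total energy = 41.76 + 0.7242 + 2.897 + 4.329 + 0.3259 = 50.03 kWh
Cost = 50.03 kWh × €0.365 = €18.26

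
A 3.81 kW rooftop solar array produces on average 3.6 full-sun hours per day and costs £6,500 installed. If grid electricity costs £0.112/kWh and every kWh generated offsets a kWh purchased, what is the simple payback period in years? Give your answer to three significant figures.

Daily generation = 3.81 kW × 3.6 h = 13.72 kWh
Annual generation = 13.72 × 365 = 5006.3 kWh
Annual savings = 5006.3 × £0.112 = £560.71
Payback = £6,500 / £560.71 = 11.6 years

11.6 years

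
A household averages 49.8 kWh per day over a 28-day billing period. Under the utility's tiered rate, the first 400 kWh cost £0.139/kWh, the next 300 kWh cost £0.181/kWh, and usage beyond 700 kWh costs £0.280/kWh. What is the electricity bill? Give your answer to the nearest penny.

Usage = 49.8 kWh/day × 28 days = 1394.4 kWh
First 400 kWh × £0.139 = £55.60
Next 300 kWh × £0.181 = £54.30
Remaining 694.4 kWh × £0.280 = £194.43
Total = £304.33

£304.33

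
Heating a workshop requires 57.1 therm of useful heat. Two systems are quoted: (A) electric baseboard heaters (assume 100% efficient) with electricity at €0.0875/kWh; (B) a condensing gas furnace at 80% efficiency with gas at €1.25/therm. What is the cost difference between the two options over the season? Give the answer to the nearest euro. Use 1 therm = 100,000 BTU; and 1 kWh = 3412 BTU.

Heat load = 57.1 therm × 100,000 = 5,710,000 BTU
Gas: input = 5,710,000 / 0.80 = 7,137,500 BTU = 71.38 therm → 71.38 × €1.25 = €89.22
Electric: 5,710,000 BTU / 3412 = 1,674 kWh → × €0.0875 = €146.43
Difference = |€89.22 − €146.43| = €57.21 ≈ €57

€57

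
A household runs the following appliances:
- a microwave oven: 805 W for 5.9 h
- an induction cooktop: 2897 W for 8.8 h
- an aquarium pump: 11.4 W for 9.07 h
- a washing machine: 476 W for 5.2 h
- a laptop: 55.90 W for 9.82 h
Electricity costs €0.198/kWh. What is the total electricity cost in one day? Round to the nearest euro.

€7

microwave oven: 805 W × 5.9 h = 4,750 Wh = 4.75 kWh
induction cooktop: 2897 W × 8.8 h = 25,494 Wh = 25.49 kWh
aquarium pump: 11.4 W × 9.07 h = 103 Wh = 0.1034 kWh
washing machine: 476 W × 5.2 h = 2,475 Wh = 2.475 kWh
laptop: 55.90 W × 9.82 h = 549 Wh = 0.5489 kWh
Total energy = 4.75 + 25.49 + 0.1034 + 2.475 + 0.5489 = 33.37 kWh
Cost = 33.37 kWh × €0.198 = €6.61 ≈ €7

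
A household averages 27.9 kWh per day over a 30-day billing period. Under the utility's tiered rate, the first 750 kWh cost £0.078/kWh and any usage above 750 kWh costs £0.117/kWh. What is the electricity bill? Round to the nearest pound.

Usage = 27.9 kWh/day × 30 days = 837 kWh
First 750 kWh × £0.078 = £58.50
Remaining 87 kWh × £0.117 = £10.18
Total = £68.68 ≈ £69

£69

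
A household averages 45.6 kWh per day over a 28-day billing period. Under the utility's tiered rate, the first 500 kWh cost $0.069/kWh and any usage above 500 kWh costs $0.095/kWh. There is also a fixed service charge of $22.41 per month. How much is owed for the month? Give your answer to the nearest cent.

$130.71

Usage = 45.6 kWh/day × 28 days = 1276.8 kWh
First 500 kWh × $0.069 = $34.50
Remaining 776.8 kWh × $0.095 = $73.80
Energy charge = $108.30; + service $22.41 = $130.71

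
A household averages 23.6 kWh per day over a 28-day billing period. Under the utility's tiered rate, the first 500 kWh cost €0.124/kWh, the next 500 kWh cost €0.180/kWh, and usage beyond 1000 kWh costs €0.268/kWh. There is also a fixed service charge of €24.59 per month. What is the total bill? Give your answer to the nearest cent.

€115.53

Usage = 23.6 kWh/day × 28 days = 660.8 kWh
First 500 kWh × €0.124 = €62.00
Next 160.8 kWh × €0.180 = €28.94
Remaining tier: 0 kWh (not reached)
Energy charge = €90.94; + service €24.59 = €115.53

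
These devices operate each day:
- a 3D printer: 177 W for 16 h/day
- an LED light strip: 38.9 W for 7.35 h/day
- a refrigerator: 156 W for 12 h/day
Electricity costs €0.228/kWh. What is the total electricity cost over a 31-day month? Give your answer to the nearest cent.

3D printer: 177 W × 16 h × 31 d = 87,792 Wh = 87.79 kWh
LED light strip: 38.9 W × 7.35 h × 31 d = 8,863 Wh = 8.863 kWh
refrigerator: 156 W × 12 h × 31 d = 58,032 Wh = 58.03 kWh
Total energy = 87.79 + 8.863 + 58.03 = 154.7 kWh
Cost = 154.7 kWh × €0.228 = €35.27

€35.27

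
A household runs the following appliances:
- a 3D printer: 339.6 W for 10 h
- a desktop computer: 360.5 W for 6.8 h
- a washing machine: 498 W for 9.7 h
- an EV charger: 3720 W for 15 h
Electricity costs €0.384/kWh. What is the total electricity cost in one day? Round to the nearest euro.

3D printer: 339.6 W × 10 h = 3,396 Wh = 3.396 kWh
desktop computer: 360.5 W × 6.8 h = 2,451 Wh = 2.451 kWh
washing machine: 498 W × 9.7 h = 4,831 Wh = 4.831 kWh
EV charger: 3720 W × 15 h = 55,800 Wh = 55.8 kWh
Total energy = 3.396 + 2.451 + 4.831 + 55.8 = 66.48 kWh
Cost = 66.48 kWh × €0.384 = €25.53 ≈ €26

€26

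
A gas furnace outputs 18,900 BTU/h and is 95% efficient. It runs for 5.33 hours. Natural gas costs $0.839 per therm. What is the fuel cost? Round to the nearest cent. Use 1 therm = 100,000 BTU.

$0.89

Heat delivered = 18,900 BTU/h × 5.33 h = 100,737 BTU
Gas input = 100,737 / 0.95 = 106,039 BTU
= 106,039 / 100,000 = 1.06 therm
Cost = 1.06 × $0.839/therm = $0.89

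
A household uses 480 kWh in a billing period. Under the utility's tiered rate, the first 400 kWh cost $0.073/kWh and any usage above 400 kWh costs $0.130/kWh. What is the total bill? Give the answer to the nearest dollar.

$40

First 400 kWh × $0.073 = $29.20
Remaining 80 kWh × $0.130 = $10.40
Total = $39.60 ≈ $40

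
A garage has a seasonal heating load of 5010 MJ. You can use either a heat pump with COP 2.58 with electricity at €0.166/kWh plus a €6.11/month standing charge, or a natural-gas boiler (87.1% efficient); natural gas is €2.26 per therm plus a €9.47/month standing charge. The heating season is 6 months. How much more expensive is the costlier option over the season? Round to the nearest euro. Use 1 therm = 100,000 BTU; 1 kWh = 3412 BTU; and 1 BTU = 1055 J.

€54

Heat load = 5010 MJ = 5,010,000,000 J / 1055 = 4,748,815 BTU
Gas: input = 4,748,815 / 0.871 = 5,452,141 BTU = 54.52 therm → 54.52 × €2.26 = €123.22; + 6 × €9.47 standing = €180.04
Heat pump: 4,748,815 BTU / 3412 = 1,392 kWh heat; / 2.58 = 539.5 kWh in → × €0.166 = €89.55; + 6 × €6.11 standing = €126.21
Difference = |€180.04 − €126.21| = €53.83 ≈ €54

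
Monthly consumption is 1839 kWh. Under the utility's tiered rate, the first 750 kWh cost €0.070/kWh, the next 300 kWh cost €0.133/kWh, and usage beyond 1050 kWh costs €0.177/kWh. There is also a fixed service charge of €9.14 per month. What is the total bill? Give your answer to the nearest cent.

€241.19

First 750 kWh × €0.070 = €52.50
Next 300 kWh × €0.133 = €39.90
Remaining 789 kWh × €0.177 = €139.65
Energy charge = €232.05; + service €9.14 = €241.19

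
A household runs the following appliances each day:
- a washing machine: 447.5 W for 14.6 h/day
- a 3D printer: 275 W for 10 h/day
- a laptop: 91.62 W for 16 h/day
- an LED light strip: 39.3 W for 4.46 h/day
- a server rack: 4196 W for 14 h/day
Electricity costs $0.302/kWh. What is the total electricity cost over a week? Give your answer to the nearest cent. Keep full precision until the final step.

$147.28

washing machine: 447.5 W × 14.6 h × 7 d = 45,734 Wh = 45.73 kWh
3D printer: 275 W × 10 h × 7 d = 19,250 Wh = 19.25 kWh
laptop: 91.62 W × 16 h × 7 d = 10,261 Wh = 10.26 kWh
LED light strip: 39.3 W × 4.46 h × 7 d = 1,227 Wh = 1.227 kWh
server rack: 4196 W × 14 h × 7 d = 411,208 Wh = 411.2 kWh
Total energy = 45.73 + 19.25 + 10.26 + 1.227 + 411.2 = 487.7 kWh
Cost = 487.7 kWh × $0.302 = $147.28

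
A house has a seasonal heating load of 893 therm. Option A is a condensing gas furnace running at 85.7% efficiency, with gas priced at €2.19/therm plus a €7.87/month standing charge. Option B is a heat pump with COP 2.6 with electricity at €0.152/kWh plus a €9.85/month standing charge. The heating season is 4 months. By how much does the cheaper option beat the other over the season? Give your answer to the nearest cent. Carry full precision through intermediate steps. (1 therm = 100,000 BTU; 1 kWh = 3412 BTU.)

€744.00

Heat load = 893 therm × 100,000 = 89,300,000 BTU
Gas: input = 89,300,000 / 0.857 = 104,200,700 BTU = 1,042 therm → 1,042 × €2.19 = €2,282.00; + 4 × €7.87 standing = €2,313.48
Heat pump: 89,300,000 BTU / 3412 = 26,170 kWh heat; / 2.6 = 10,070 kWh in → × €0.152 = €1,530.07; + 4 × €9.85 standing = €1,569.47
Difference = |€2,313.48 − €1,569.47| = €744.00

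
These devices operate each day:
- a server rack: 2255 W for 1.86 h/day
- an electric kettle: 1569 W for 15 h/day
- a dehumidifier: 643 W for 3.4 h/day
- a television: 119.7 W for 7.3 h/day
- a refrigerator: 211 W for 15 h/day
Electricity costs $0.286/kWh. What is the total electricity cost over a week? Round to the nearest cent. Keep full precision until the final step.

$67.98

server rack: 2255 W × 1.86 h × 7 d = 29,360 Wh = 29.36 kWh
electric kettle: 1569 W × 15 h × 7 d = 164,745 Wh = 164.7 kWh
dehumidifier: 643 W × 3.4 h × 7 d = 15,303 Wh = 15.3 kWh
television: 119.7 W × 7.3 h × 7 d = 6,117 Wh = 6.117 kWh
refrigerator: 211 W × 15 h × 7 d = 22,155 Wh = 22.16 kWh
Total energy = 29.36 + 164.7 + 15.3 + 6.117 + 22.16 = 237.7 kWh
Cost = 237.7 kWh × $0.286 = $67.98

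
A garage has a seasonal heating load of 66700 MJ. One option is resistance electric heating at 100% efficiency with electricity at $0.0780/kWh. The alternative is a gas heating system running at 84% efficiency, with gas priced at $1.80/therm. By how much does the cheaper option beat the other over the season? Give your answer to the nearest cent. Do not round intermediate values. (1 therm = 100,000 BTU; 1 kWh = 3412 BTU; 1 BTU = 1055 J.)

$90.53

Heat load = 66700 MJ = 66,700,000,000 J / 1055 = 63,222,749 BTU
Gas: input = 63,222,749 / 0.84 = 75,265,177 BTU = 752.7 therm → 752.7 × $1.80 = $1,354.77
Electric: 63,222,749 BTU / 3412 = 18,530 kWh → × $0.0780 = $1,445.30
Difference = |$1,354.77 − $1,445.30| = $90.53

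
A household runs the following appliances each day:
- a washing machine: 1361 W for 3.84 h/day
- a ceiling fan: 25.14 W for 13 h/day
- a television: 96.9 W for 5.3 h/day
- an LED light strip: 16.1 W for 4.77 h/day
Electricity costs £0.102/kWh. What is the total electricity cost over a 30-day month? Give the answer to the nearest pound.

£19

washing machine: 1361 W × 3.84 h × 30 d = 156,787 Wh = 156.8 kWh
ceiling fan: 25.14 W × 13 h × 30 d = 9,805 Wh = 9.805 kWh
television: 96.9 W × 5.3 h × 30 d = 15,407 Wh = 15.41 kWh
LED light strip: 16.1 W × 4.77 h × 30 d = 2,304 Wh = 2.304 kWh
Total energy = 156.8 + 9.805 + 15.41 + 2.304 = 184.3 kWh
Cost = 184.3 kWh × £0.102 = £18.80 ≈ £19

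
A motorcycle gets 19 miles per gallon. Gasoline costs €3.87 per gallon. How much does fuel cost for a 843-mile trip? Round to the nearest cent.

Fuel = 843 mi / 19 mpg = 44.37 gal
Cost = 44.37 gal × €3.87/gal = €171.71

€171.71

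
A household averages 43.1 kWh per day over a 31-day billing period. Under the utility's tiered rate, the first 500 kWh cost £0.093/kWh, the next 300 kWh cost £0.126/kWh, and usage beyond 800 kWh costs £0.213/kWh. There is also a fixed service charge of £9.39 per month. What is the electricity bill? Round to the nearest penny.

Usage = 43.1 kWh/day × 31 days = 1336.1 kWh
First 500 kWh × £0.093 = £46.50
Next 300 kWh × £0.126 = £37.80
Remaining 536.1 kWh × £0.213 = £114.19
Energy charge = £198.49; + service £9.39 = £207.88

£207.88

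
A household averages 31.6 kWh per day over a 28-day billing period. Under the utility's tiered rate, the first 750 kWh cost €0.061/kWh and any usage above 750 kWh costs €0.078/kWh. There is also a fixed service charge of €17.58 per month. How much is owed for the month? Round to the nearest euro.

€74

Usage = 31.6 kWh/day × 28 days = 884.8 kWh
First 750 kWh × €0.061 = €45.75
Remaining 134.8 kWh × €0.078 = €10.51
Energy charge = €56.26; + service €17.58 = €73.84 ≈ €74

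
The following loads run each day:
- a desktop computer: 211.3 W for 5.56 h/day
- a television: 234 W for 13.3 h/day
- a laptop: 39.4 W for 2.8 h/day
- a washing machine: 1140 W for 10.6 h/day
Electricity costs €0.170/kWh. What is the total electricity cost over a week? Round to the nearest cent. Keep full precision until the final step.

desktop computer: 211.3 W × 5.56 h × 7 d = 8,224 Wh = 8.224 kWh
television: 234 W × 13.3 h × 7 d = 21,785 Wh = 21.79 kWh
laptop: 39.4 W × 2.8 h × 7 d = 772 Wh = 0.7722 kWh
washing machine: 1140 W × 10.6 h × 7 d = 84,588 Wh = 84.59 kWh
Total energy = 8.224 + 21.79 + 0.7722 + 84.59 = 115.4 kWh
Cost = 115.4 kWh × €0.170 = €19.61

€19.61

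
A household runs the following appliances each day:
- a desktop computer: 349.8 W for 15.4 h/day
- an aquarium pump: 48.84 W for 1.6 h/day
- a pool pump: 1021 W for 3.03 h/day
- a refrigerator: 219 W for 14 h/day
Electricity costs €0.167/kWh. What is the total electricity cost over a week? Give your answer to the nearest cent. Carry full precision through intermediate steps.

desktop computer: 349.8 W × 15.4 h × 7 d = 37,708 Wh = 37.71 kWh
aquarium pump: 48.84 W × 1.6 h × 7 d = 547 Wh = 0.547 kWh
pool pump: 1021 W × 3.03 h × 7 d = 21,655 Wh = 21.66 kWh
refrigerator: 219 W × 14 h × 7 d = 21,462 Wh = 21.46 kWh
Total energy = 37.71 + 0.547 + 21.66 + 21.46 = 81.37 kWh
Cost = 81.37 kWh × €0.167 = €13.59

€13.59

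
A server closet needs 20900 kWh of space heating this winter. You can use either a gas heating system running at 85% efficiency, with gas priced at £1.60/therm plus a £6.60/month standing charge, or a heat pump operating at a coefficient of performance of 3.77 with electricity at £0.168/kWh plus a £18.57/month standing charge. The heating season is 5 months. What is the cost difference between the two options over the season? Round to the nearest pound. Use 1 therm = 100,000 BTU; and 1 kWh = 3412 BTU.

£351

Heat load = 20900 kWh × 3412 = 71,310,800 BTU
Gas: input = 71,310,800 / 0.85 = 83,895,059 BTU = 839 therm → 839 × £1.60 = £1,342.32; + 5 × £6.60 standing = £1,375.32
Heat pump: 71,310,800 BTU / 3412 = 20,900 kWh heat; / 3.77 = 5,544 kWh in → × £0.168 = £931.35; + 5 × £18.57 standing = £1,024.20
Difference = |£1,375.32 − £1,024.20| = £351.12 ≈ £351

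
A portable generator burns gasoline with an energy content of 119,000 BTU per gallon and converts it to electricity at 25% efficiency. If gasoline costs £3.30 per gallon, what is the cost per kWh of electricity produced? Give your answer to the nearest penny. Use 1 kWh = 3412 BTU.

£0.38

Electrical output per gallon = 119,000 BTU × 0.25 / 3412 BTU/kWh = 8.719 kWh
Cost per kWh = £3.30 / 8.719 kWh = £0.378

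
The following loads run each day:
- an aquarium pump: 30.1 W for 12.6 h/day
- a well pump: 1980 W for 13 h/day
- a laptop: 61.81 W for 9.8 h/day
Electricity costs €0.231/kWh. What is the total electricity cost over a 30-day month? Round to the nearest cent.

aquarium pump: 30.1 W × 12.6 h × 30 d = 11,378 Wh = 11.38 kWh
well pump: 1980 W × 13 h × 30 d = 772,200 Wh = 772.2 kWh
laptop: 61.81 W × 9.8 h × 30 d = 18,172 Wh = 18.17 kWh
Total energy = 11.38 + 772.2 + 18.17 = 801.7 kWh
Cost = 801.7 kWh × €0.231 = €185.20

€185.20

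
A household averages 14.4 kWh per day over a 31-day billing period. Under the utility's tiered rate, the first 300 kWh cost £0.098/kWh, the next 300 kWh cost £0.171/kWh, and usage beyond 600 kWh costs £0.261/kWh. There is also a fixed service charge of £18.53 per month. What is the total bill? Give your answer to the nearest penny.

£72.96

Usage = 14.4 kWh/day × 31 days = 446.4 kWh
First 300 kWh × £0.098 = £29.40
Next 146.4 kWh × £0.171 = £25.03
Remaining tier: 0 kWh (not reached)
Energy charge = £54.43; + service £18.53 = £72.96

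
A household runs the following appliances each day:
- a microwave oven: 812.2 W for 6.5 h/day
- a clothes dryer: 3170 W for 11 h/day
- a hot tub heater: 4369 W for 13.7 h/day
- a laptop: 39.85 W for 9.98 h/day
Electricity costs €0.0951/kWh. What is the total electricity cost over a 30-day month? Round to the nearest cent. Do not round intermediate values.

microwave oven: 812.2 W × 6.5 h × 30 d = 158,379 Wh = 158.4 kWh
clothes dryer: 3170 W × 11 h × 30 d = 1,046,100 Wh = 1,046 kWh
hot tub heater: 4369 W × 13.7 h × 30 d = 1,795,659 Wh = 1,796 kWh
laptop: 39.85 W × 9.98 h × 30 d = 11,931 Wh = 11.93 kWh
Total energy = 158.4 + 1,046 + 1,796 + 11.93 = 3,012 kWh
Cost = 3,012 kWh × €0.0951 = €286.45

€286.45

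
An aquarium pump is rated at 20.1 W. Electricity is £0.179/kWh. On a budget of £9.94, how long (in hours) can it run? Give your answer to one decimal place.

Energy budget = £9.94 / £0.179 per kWh = 55.53 kWh = 55,531 Wh
Runtime = 55,531 Wh / 20.1 W = 2,763 h

2762.7 h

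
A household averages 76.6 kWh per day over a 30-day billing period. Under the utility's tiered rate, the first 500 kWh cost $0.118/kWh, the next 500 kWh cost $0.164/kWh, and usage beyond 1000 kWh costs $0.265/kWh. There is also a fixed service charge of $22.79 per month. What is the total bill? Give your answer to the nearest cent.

$507.76

Usage = 76.6 kWh/day × 30 days = 2298 kWh
First 500 kWh × $0.118 = $59.00
Next 500 kWh × $0.164 = $82.00
Remaining 1298 kWh × $0.265 = $343.97
Energy charge = $484.97; + service $22.79 = $507.76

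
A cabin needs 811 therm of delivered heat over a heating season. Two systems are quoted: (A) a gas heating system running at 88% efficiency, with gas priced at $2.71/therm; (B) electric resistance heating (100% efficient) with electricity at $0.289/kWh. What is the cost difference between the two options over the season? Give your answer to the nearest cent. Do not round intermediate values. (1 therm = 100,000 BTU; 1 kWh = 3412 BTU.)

$4371.74

Heat load = 811 therm × 100,000 = 81,100,000 BTU
Gas: input = 81,100,000 / 0.88 = 92,159,091 BTU = 921.6 therm → 921.6 × $2.71 = $2,497.51
Electric: 81,100,000 BTU / 3412 = 23,770 kWh → × $0.289 = $6,869.26
Difference = |$2,497.51 − $6,869.26| = $4,371.74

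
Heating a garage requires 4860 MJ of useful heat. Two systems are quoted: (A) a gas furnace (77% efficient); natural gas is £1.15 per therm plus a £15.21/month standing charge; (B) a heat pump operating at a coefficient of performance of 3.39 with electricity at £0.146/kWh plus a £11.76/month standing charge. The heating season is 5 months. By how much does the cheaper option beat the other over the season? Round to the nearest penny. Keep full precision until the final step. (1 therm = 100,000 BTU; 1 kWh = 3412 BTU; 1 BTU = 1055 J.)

£27.90

Heat load = 4860 MJ = 4,860,000,000 J / 1055 = 4,606,635 BTU
Gas: input = 4,606,635 / 0.77 = 5,982,643 BTU = 59.83 therm → 59.83 × £1.15 = £68.80; + 5 × £15.21 standing = £144.85
Heat pump: 4,606,635 BTU / 3412 = 1,350 kWh heat; / 3.39 = 398.3 kWh in → × £0.146 = £58.15; + 5 × £11.76 standing = £116.95
Difference = |£144.85 − £116.95| = £27.90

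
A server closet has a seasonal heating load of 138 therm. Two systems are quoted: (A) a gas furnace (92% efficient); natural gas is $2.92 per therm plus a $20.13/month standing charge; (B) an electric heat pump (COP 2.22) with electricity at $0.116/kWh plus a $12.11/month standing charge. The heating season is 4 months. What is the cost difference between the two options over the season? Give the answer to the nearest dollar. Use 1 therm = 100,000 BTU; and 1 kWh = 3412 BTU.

Heat load = 138 therm × 100,000 = 13,800,000 BTU
Gas: input = 13,800,000 / 0.92 = 15,000,000 BTU = 150 therm → 150 × $2.92 = $438.00; + 4 × $20.13 standing = $518.52
Heat pump: 13,800,000 BTU / 3412 = 4,045 kWh heat; / 2.22 = 1,822 kWh in → × $0.116 = $211.34; + 4 × $12.11 standing = $259.78
Difference = |$518.52 − $259.78| = $258.74 ≈ $259

$259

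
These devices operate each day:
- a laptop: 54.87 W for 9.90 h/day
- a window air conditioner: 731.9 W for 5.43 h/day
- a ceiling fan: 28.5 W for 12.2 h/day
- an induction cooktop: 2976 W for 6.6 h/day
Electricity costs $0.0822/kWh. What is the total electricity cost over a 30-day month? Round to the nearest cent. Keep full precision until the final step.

laptop: 54.87 W × 9.90 h × 30 d = 16,296 Wh = 16.3 kWh
window air conditioner: 731.9 W × 5.43 h × 30 d = 119,227 Wh = 119.2 kWh
ceiling fan: 28.5 W × 12.2 h × 30 d = 10,431 Wh = 10.43 kWh
induction cooktop: 2976 W × 6.6 h × 30 d = 589,248 Wh = 589.2 kWh
Total energy = 16.3 + 119.2 + 10.43 + 589.2 = 735.2 kWh
Cost = 735.2 kWh × $0.0822 = $60.43

$60.43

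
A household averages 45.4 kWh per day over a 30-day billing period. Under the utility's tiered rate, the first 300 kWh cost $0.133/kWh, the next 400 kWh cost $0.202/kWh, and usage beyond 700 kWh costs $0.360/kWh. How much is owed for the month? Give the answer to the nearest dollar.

$359

Usage = 45.4 kWh/day × 30 days = 1362 kWh
First 300 kWh × $0.133 = $39.90
Next 400 kWh × $0.202 = $80.80
Remaining 662 kWh × $0.360 = $238.32
Total = $359.02 ≈ $359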